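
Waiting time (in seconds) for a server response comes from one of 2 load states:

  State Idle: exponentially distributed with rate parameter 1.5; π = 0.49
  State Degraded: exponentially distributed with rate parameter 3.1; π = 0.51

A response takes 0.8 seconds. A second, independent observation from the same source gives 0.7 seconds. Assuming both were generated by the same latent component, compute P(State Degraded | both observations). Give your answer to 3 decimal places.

P(component k | x) = w_k·f_k(x) / marginal(x), where marginal(x) = Σ_j w_j·f_j(x).
Since both observations come from the same component, the likelihood for component k is f_k(x₁)·f_k(x₂).
  p_Idle = [1.5·e^(−1.5·0.8) = 1.5·e^(−1.2000) = 0.451791] × [0.524907] = 0.237148
  p_Degraded = [3.1·e^(−3.1·0.8) = 3.1·e^(−2.4800) = 0.259604] × [0.353951] = 0.091887
Prior × likelihood for each component:
  w_Idle·p_Idle = 0.49 × 0.237148 = 0.116203
  w_Degraded·p_Degraded = 0.51 × 0.091887 = 0.0468624
Marginal: 0.116203 + 0.0468624 = 0.163065
So the posterior for State Degraded is 0.0468624 / 0.163065 ≈ 0.287.

0.287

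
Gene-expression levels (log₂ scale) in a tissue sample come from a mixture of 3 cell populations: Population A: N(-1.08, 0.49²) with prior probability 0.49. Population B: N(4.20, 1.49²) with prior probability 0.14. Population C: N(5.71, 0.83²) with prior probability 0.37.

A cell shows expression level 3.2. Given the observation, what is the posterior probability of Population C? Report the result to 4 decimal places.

0.0578

Apply Bayes' rule: the posterior for each component is proportional to its prior times its likelihood at x.
Component likelihoods at x = 3.2:
  L_A = 2.20542e-17
  L_B = 0.213754
  L_C = 0.00496576
Unnormalised posteriors:
  π_A·L_A = 0.49 × 2.20542e-17 = 1.08066e-17
  π_B·L_B = 0.14 × 0.213754 = 0.0299256
  π_C·L_C = 0.37 × 0.00496576 = 0.00183733
Sum: 1.08066e-17 + 0.0299256 + 0.00183733 = 0.0317629
So the posterior for Population C is 0.00183733 / 0.0317629 ≈ 0.0578.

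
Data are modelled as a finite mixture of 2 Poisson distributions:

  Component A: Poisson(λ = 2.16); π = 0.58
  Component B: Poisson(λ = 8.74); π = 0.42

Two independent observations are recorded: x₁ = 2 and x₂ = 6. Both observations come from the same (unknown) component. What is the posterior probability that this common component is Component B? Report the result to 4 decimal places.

0.0911

Posterior ∝ prior × likelihood, so P(k | x) ∝ w_k f_k(x); normalise over all components.
Since both observations come from the same component, the likelihood for component k is f_k(x₁)·f_k(x₂).
  p_A = [e^(−2.16)·2.16^2/2! = 0.26903] × [0.0162672] = 0.00437638
  p_B = [e^(−8.74)·8.74^2/2! = 0.00611307] × [0.0990837] = 0.000605705
Unnormalised posteriors:
  w_A·p_A = 0.58 × 0.00437638 = 0.0025383
  w_B·p_B = 0.42 × 0.000605705 = 0.000254396
Sum: 0.0025383 + 0.000254396 = 0.0027927
So the posterior for Component B is 0.000254396 / 0.0027927 ≈ 0.0911.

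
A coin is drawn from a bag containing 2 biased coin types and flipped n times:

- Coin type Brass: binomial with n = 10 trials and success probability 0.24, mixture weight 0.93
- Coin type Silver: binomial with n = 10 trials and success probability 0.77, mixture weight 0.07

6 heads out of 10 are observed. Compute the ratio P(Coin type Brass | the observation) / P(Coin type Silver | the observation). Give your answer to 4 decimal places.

Posterior odds = (π_i f_i(x)) / (π_j f_j(x)); the normalising sum cancels.
Component likelihoods at x = 6 heads out of 10:
  f_Brass = 0.0133888
  f_Silver = 0.122483
Posterior odds = (π_Brass·f_Brass) / (π_Silver·f_Silver) = (0.93·0.0133888) / (0.07·0.122483) = 0.0124516 / 0.00857379 ≈ 1.4523

1.4523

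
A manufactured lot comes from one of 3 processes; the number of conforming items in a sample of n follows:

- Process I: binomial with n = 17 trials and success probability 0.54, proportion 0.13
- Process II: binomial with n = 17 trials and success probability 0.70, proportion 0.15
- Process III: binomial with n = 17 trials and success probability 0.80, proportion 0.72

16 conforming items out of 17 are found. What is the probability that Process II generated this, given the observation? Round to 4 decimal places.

0.0356

The responsibility of component k is π_k f_k(x) divided by Σ_j π_j f_j(x).
Component likelihoods at x = 16 conforming items out of 17:
  f_I = C(17,16)·0.54^16·0.46^1 = 17·5.22757e-05·0.46 = 0.000408796
  f_II = C(17,16)·0.70^16·0.30^1 = 17·0.00332329·0.3 = 0.0169488
  f_III = C(17,16)·0.80^16·0.20^1 = 17·0.0281475·0.2 = 0.0957015
Prior × likelihood for each component:
  π_I·f_I = 0.13 × 0.000408796 = 5.31435e-05
  π_II·f_II = 0.15 × 0.0169488 = 0.00254232
  π_III·f_III = 0.72 × 0.0957015 = 0.0689051
Normaliser: 5.31435e-05 + 0.00254232 + 0.0689051 = 0.0715005
P(Process II | data) ≈ 0.0356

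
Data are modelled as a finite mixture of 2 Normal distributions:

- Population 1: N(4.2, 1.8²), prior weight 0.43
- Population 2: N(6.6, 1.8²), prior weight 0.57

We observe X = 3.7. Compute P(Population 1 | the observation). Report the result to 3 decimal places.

The responsibility of component k is w_k f_k(x) divided by Σ_j w_j f_j(x).
Evaluate each component's likelihood at the observed value:
  p_1 = 0.213247
  p_2 = 0.0605331
Prior × likelihood for each component:
  w_1·p_1 = 0.43 × 0.213247 = 0.0916961
  w_2·p_2 = 0.57 × 0.0605331 = 0.0345039
Sum: 0.0916961 + 0.0345039 = 0.1262
P(Population 1 | data) = 0.0916961 / 0.1262 ≈ 0.727

0.727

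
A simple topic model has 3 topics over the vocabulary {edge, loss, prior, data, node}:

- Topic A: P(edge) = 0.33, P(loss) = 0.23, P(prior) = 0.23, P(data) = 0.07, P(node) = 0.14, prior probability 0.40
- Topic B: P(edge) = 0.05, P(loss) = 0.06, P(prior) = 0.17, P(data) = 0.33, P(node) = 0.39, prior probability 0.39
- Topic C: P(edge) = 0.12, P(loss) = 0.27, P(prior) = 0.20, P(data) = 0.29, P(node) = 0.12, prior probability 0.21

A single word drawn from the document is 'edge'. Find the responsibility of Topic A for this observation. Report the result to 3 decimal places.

By Bayes' theorem, P(k | x) = π_k f_k(x) / Σ_j π_j f_j(x).
Evaluate each component's likelihood at the observed value:
  L_A = 0.33
  L_B = 0.05
  L_C = 0.12
Multiply by the mixture weights:
  π_A·L_A = 0.40 × 0.33 = 0.132
  π_B·L_B = 0.39 × 0.05 = 0.0195
  π_C·L_C = 0.21 × 0.12 = 0.0252
Evidence: 0.132 + 0.0195 + 0.0252 = 0.1767
P(Topic A | the observation) ≈ 0.747

0.747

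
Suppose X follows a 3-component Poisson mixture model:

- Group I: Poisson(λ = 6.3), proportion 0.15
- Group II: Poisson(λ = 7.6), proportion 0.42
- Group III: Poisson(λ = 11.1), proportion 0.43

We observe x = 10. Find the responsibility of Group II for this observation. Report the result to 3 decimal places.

0.390

Apply Bayes' rule: the posterior for each component is proportional to its prior times its likelihood at x.
Poisson probabilities:
  L_I = e^(−6.3)·6.3^10/10! = 0.0498411
  L_II = e^(−7.6)·7.6^10/10! = 0.0886614
  L_III = e^(−11.1)·11.1^10/10! = 0.118249
Unnormalised posteriors:
  π_I·L_I = 0.15 × 0.0498411 = 0.00747616
  π_II·L_II = 0.42 × 0.0886614 = 0.0372378
  π_III·L_III = 0.43 × 0.118249 = 0.0508471
Evidence: 0.00747616 + 0.0372378 + 0.0508471 = 0.0955611
P(Group II | data) ≈ 0.390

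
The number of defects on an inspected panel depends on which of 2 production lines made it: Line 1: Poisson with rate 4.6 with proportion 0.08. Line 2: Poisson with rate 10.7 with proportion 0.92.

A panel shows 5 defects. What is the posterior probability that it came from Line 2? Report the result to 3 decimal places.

0.637

Posterior ∝ prior × likelihood, so P(k | x) ∝ w_k f_k(x); normalise over all components.
Component likelihoods at x = 5 defects:
  f_1 = e^(−4.6)·4.6^5/5! = 0.172526
  f_2 = e^(−10.7)·10.7^5/5! = 0.0263504
Unnormalised posteriors:
  w_1·f_1 = 0.08 × 0.172526 = 0.013802
  w_2·f_2 = 0.92 × 0.0263504 = 0.0242423
Evidence: 0.013802 + 0.0242423 = 0.0380444
P(Line 2 | the observation) = 0.0242423 / 0.0380444 ≈ 0.637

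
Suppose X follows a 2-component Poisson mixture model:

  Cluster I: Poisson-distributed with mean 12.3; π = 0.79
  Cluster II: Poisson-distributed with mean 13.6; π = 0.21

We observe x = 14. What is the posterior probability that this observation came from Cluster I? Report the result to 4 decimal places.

Apply Bayes' rule: the posterior for each component is proportional to its prior times its likelihood at x.
Component likelihoods at x = 14:
  f_I = e^(−12.3)·12.3^14/14! = 0.0947199
  f_II = e^(−13.6)·13.6^14/14! = 0.105374
Prior × likelihood for each component:
  π_I·f_I = 0.79 × 0.0947199 = 0.0748287
  π_II·f_II = 0.21 × 0.105374 = 0.0221284
Sum: 0.0748287 + 0.0221284 = 0.0969571
Responsibility of Cluster I: 0.0748287 / 0.0969571 ≈ 0.7718

0.7718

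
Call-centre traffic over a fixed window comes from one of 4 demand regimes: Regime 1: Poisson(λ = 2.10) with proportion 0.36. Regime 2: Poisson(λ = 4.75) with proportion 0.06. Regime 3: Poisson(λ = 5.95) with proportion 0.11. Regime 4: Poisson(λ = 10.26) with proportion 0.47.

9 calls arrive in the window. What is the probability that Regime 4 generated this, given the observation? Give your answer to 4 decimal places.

0.8608

By Bayes' theorem, P(k | x) = w_k f_k(x) / Σ_j w_j f_j(x).
Component likelihoods at x = 9 calls:
  p_1 = 0.000268035
  p_2 = 0.0293481
  p_3 = 0.0671178
  p_4 = 0.121535
Prior × likelihood for each component:
  w_1·p_1 = 0.36 × 0.000268035 = 9.64928e-05
  w_2·p_2 = 0.06 × 0.0293481 = 0.00176089
  w_3·p_3 = 0.11 × 0.0671178 = 0.00738295
  w_4·p_4 = 0.47 × 0.121535 = 0.0571215
Sum: 9.64928e-05 + 0.00176089 + 0.00738295 + 0.0571215 = 0.0663618
Responsibility of Regime 4: 0.0571215 / 0.0663618 ≈ 0.8608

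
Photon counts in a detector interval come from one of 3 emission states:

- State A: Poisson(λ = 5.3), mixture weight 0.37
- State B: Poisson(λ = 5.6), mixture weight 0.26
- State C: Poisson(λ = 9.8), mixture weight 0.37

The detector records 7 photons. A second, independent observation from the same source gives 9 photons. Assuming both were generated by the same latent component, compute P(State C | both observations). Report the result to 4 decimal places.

0.5441

The responsibility of component k is w_k f_k(x) divided by Σ_j w_j f_j(x).
Since both observations come from the same component, the likelihood for component k is f_k(x₁)·f_k(x₂).
  p_A = [e^(−5.3)·5.3^7/7! = 0.116343] × [0.0453899] = 0.00528079
  p_B = [e^(−5.6)·5.6^7/7! = 0.126717] × [0.0551925] = 0.00699386
  p_C = [e^(−9.8)·9.8^7/7! = 0.0955138] × [0.127405] = 0.0121689
Unnormalised posteriors:
  w_A·p_A = 0.37 × 0.00528079 = 0.00195389
  w_B·p_B = 0.26 × 0.00699386 = 0.0018184
  w_C·p_C = 0.37 × 0.0121689 = 0.0045025
Sum: 0.00195389 + 0.0018184 + 0.0045025 = 0.00827479
So the posterior for State C is 0.0045025 / 0.00827479 ≈ 0.5441.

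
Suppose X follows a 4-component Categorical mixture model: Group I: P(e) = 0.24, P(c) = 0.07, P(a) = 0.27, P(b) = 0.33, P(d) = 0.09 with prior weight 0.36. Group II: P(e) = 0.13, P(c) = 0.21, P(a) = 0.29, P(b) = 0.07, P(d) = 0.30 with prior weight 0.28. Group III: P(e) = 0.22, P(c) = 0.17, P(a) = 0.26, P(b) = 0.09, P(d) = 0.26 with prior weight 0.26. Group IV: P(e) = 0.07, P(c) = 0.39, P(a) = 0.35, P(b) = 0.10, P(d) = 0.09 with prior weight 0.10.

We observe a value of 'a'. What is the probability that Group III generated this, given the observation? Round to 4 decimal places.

0.2406

The responsibility of component k is P(Z=k) f_k(x) divided by Σ_j P(Z=j) f_j(x).
Evaluate each component's likelihood at the observed value:
  f_I = 0.27
  f_II = 0.29
  f_III = 0.26
  f_IV = 0.35
Multiply by the mixture weights:
  P(Z=I)·f_I = 0.36 × 0.27 = 0.0972
  P(Z=II)·f_II = 0.28 × 0.29 = 0.0812
  P(Z=III)·f_III = 0.26 × 0.26 = 0.0676
  P(Z=IV)·f_IV = 0.10 × 0.35 = 0.035
Evidence: 0.0972 + 0.0812 + 0.0676 + 0.035 = 0.281
So the posterior for Group III is 0.0676 / 0.281 ≈ 0.2406.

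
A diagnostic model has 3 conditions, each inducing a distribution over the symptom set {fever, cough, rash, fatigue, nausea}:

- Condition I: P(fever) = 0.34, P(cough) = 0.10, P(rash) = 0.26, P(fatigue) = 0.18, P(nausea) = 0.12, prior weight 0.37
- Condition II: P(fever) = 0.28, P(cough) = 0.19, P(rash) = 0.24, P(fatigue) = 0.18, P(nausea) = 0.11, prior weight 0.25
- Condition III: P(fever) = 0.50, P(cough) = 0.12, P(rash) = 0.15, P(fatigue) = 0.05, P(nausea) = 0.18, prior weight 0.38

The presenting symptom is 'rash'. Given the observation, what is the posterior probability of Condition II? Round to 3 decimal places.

P(component k | x) = w_k·f_k(x) / marginal(x), where marginal(x) = Σ_j w_j·f_j(x).
Evaluate each component's likelihood at the observed value:
  L_I = 0.26
  L_II = 0.24
  L_III = 0.15
Multiply by the mixture weights:
  w_I·L_I = 0.37 × 0.26 = 0.0962
  w_II·L_II = 0.25 × 0.24 = 0.06
  w_III·L_III = 0.38 × 0.15 = 0.057
Marginal: 0.0962 + 0.06 + 0.057 = 0.2132
Responsibility of Condition II: 0.06 / 0.2132 ≈ 0.281

0.281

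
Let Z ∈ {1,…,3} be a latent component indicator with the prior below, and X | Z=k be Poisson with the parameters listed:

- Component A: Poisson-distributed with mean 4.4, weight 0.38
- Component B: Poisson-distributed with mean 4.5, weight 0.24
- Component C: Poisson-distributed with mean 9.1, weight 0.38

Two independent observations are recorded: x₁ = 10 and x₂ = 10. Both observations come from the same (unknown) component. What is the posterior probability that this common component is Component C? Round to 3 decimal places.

0.989

The responsibility of component k is w_k f_k(x) divided by Σ_j w_j f_j(x).
Since both observations come from the same component, the likelihood for component k is f_k(x₁)·f_k(x₂).
  L_A = [0.0092017] × [0.0092017] = 8.46713e-05
  L_B = [0.0104241] × [0.0104241] = 0.000108661
  L_C = [0.119832] × [0.119832] = 0.0143596
Weight by the priors:
  w_A·L_A = 0.38 × 8.46713e-05 = 3.21751e-05
  w_B·L_B = 0.24 × 0.000108661 = 2.60787e-05
  w_C·L_C = 0.38 × 0.0143596 = 0.00545665
Evidence: 3.21751e-05 + 2.60787e-05 + 0.00545665 = 0.0055149
P(Component C | x) = 0.00545665 / 0.0055149 ≈ 0.989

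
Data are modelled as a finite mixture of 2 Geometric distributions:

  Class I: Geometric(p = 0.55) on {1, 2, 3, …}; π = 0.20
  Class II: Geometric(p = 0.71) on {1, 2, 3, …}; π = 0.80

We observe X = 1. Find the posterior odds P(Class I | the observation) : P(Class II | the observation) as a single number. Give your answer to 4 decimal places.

0.1937

The posterior odds equal the prior odds times the likelihood ratio: (w_i/w_j)·(f_i(x)/f_j(x)).
Component likelihoods at x = 1:
  f_I = 0.55·(1−0.55)^0 = 0.55·1 = 0.55
  f_II = 0.71·(1−0.71)^0 = 0.71·1 = 0.71
Posterior odds = (w_I·f_I) / (w_II·f_II) = (0.20·0.55) / (0.80·0.71) = 0.11 / 0.568 ≈ 0.1937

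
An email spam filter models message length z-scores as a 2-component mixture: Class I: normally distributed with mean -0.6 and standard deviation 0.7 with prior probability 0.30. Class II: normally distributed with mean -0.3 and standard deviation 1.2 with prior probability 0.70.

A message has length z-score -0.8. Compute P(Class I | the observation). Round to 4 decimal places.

P(component k | x) = P(Z=k)·f_k(x) / marginal(x), where marginal(x) = Σ_j P(Z=j)·f_j(x).
Component likelihoods at x = -0.8:
  f_I = (1/(0.7·√(2π)))·exp(−(-0.8−-0.6)²/(2·0.7²)) = 0.569918·exp(-0.04082) = 0.547124
  f_II = (1/(1.2·√(2π)))·exp(−(-0.8−-0.3)²/(2·1.2²)) = 0.332452·exp(-0.08681) = 0.30481
Weight by the priors:
  P(Z=I)·f_I = 0.30 × 0.547124 = 0.164137
  P(Z=II)·f_II = 0.70 × 0.30481 = 0.213367
Denominator: 0.164137 + 0.213367 = 0.377504
P(Class I | the observation) = 0.164137 / 0.377504 ≈ 0.4348

0.4348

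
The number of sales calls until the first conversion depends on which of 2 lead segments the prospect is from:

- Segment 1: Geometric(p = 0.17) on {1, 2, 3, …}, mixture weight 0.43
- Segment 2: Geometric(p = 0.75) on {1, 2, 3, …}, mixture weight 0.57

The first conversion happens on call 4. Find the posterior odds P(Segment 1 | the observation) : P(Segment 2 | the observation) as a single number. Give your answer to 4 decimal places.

6.2574

Since P(k|x) ∝ P(Z=k) f_k(x), the posterior odds are P(Z=i) f_i(x) / (P(Z=j) f_j(x)).
Component likelihoods at x = 4:
  L_1 = 0.17·(1−0.17)^3 = 0.17·0.571787 = 0.0972038
  L_2 = 0.75·(1−0.75)^3 = 0.75·0.015625 = 0.0117188
0.0417976 / 0.00667969 ≈ 6.2574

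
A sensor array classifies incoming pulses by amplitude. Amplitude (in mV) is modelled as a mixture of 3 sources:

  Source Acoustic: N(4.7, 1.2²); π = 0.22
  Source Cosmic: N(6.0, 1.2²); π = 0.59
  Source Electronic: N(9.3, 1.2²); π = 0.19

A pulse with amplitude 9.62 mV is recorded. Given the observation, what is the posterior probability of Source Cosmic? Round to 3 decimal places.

0.033

Apply Bayes' rule: the posterior for each component is proportional to its prior times its likelihood at x.
Normal densities:
  p_Acoustic = (1/(1.2·√(2π)))·exp(−(9.62−4.7)²/(2·1.2²)) = 0.332452·exp(-8.40500) = 7.43847e-05
  p_Cosmic = (1/(1.2·√(2π)))·exp(−(9.62−6.0)²/(2·1.2²)) = 0.332452·exp(-4.55014) = 0.0035126
  p_Electronic = (1/(1.2·√(2π)))·exp(−(9.62−9.3)²/(2·1.2²)) = 0.332452·exp(-0.03556) = 0.320839
Weight by the priors:
  π_Acoustic·p_Acoustic = 0.22 × 7.43847e-05 = 1.63646e-05
  π_Cosmic·p_Cosmic = 0.59 × 0.0035126 = 0.00207243
  π_Electronic·p_Electronic = 0.19 × 0.320839 = 0.0609594
Evidence: 1.63646e-05 + 0.00207243 + 0.0609594 = 0.0630482
P(Source Cosmic | the observation) ≈ 0.033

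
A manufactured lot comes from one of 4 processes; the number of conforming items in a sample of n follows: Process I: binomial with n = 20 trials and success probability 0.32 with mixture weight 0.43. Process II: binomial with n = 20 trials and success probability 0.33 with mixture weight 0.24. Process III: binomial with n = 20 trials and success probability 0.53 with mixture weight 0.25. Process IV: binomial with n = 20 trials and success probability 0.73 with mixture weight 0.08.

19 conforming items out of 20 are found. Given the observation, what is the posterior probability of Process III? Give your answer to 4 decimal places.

0.0123

Posterior ∝ prior × likelihood, so P(k | x) ∝ P(Z=k) f_k(x); normalise over all components.
Binomial probabilities:
  p_I = C(20,19)·0.32^19·0.68^1 = 20·3.96141e-10·0.68 = 5.38752e-09
  p_II = C(20,19)·0.33^19·0.67^1 = 20·7.10829e-10·0.67 = 9.5251e-09
  p_III = C(20,19)·0.53^19·0.47^1 = 20·5.77087e-06·0.47 = 5.42462e-05
  p_IV = C(20,19)·0.73^19·0.27^1 = 20·0.00253008·0.27 = 0.0136624
Weight by the priors:
  P(Z=I)·p_I = 0.43 × 5.38752e-09 = 2.31663e-09
  P(Z=II)·p_II = 0.24 × 9.5251e-09 = 2.28602e-09
  P(Z=III)·p_III = 0.25 × 5.42462e-05 = 1.35616e-05
  P(Z=IV)·p_IV = 0.08 × 0.0136624 = 0.00109299
Normaliser: 2.31663e-09 + 2.28602e-09 + 1.35616e-05 + 0.00109299 = 0.00110656
P(Process III | the observation) = 1.35616e-05 / 0.00110656 ≈ 0.0123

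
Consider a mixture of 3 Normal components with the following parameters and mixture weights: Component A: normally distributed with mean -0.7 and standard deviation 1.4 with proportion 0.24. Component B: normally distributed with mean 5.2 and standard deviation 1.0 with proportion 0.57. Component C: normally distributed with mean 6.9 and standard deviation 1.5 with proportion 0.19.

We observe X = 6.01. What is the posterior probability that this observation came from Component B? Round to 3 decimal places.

0.794

By Bayes' theorem, P(k | x) = w_k f_k(x) / Σ_j w_j f_j(x).
Evaluate each component's likelihood at the observed value:
  L_A = 2.92812e-06
  L_B = 0.287369
  L_C = 0.223035
Weight by the priors:
  w_A·L_A = 0.24 × 2.92812e-06 = 7.02748e-07
  w_B·L_B = 0.57 × 0.287369 = 0.1638
  w_C·L_C = 0.19 × 0.223035 = 0.0423767
Evidence: 7.02748e-07 + 0.1638 + 0.0423767 = 0.206178
P(Component B | the observation) = 0.1638 / 0.206178 ≈ 0.794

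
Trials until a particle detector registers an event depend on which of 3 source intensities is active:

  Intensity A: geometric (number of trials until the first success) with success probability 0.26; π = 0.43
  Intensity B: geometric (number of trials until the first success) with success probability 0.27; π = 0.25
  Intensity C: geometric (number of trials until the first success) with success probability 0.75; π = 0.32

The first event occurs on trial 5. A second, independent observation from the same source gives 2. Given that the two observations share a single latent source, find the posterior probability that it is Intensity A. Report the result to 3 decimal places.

The responsibility of component k is P(Z=k) f_k(x) divided by Σ_j P(Z=j) f_j(x).
Since both observations come from the same component, the likelihood for component k is f_k(x₁)·f_k(x₂).
  L_A = [0.26·(1−0.26)^4 = 0.26·0.299866 = 0.0779651] × [0.1924] = 0.0150005
  L_B = [0.27·(1−0.27)^4 = 0.27·0.283982 = 0.0766753] × [0.1971] = 0.0151127
  L_C = [0.75·(1−0.75)^4 = 0.75·0.00390625 = 0.00292969] × [0.1875] = 0.000549316
Multiply by the mixture weights:
  P(Z=A)·L_A = 0.43 × 0.0150005 = 0.00645021
  P(Z=B)·L_B = 0.25 × 0.0151127 = 0.00377817
  P(Z=C)·L_C = 0.32 × 0.000549316 = 0.000175781
Marginal: 0.00645021 + 0.00377817 + 0.000175781 = 0.0104042
So the posterior for Intensity A is 0.00645021 / 0.0104042 ≈ 0.620.

0.620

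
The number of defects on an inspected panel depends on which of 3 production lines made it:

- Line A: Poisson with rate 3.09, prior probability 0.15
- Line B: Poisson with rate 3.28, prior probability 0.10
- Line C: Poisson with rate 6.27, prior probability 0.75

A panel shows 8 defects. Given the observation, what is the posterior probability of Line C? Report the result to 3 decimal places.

The responsibility of component k is w_k f_k(x) divided by Σ_j w_j f_j(x).
Poisson probabilities:
  f_A = e^(−3.09)·3.09^8/8! = 0.00937945
  f_B = e^(−3.28)·3.28^8/8! = 0.0125021
  f_C = e^(−6.27)·6.27^8/8! = 0.112097
Weight by the priors:
  w_A·f_A = 0.15 × 0.00937945 = 0.00140692
  w_B·f_B = 0.10 × 0.0125021 = 0.00125021
  w_C·f_C = 0.75 × 0.112097 = 0.0840726
Normaliser: 0.00140692 + 0.00125021 + 0.0840726 = 0.0867298
P(Line C | the observation) ≈ 0.969

0.969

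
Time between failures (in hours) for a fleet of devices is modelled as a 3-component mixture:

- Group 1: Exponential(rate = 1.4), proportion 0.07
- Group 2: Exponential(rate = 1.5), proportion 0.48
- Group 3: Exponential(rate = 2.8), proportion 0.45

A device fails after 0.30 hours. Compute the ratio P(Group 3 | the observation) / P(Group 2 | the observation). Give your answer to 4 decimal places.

1.1848

Posterior odds = (w_i f_i(x)) / (w_j f_j(x)); the normalising sum cancels.
Evaluate each component's likelihood at the observed value:
  L_1 = 0.919866
  L_2 = 0.956442
  L_3 = 1.20879
Odds = (0.45/0.48) × (1.20879/0.956442) = 0.9375 × 1.26384 ≈ 1.1848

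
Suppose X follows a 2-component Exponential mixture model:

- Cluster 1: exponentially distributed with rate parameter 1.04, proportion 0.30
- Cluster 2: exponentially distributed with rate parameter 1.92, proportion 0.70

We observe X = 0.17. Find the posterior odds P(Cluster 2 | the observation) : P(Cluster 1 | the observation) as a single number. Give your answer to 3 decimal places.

Since P(k|x) ∝ π_k f_k(x), the posterior odds are π_i f_i(x) / (π_j f_j(x)).
Evaluate each component's likelihood at the observed value:
  L_1 = 1.04·e^(−1.04·0.17) = 1.04·e^(−0.1768) = 0.871465
  L_2 = 1.92·e^(−1.92·0.17) = 1.92·e^(−0.3264) = 1.38531
Posterior odds = (π_2·L_2) / (π_1·L_1) = (0.70·1.38531) / (0.30·0.871465) = 0.969718 / 0.26144 ≈ 3.709

3.709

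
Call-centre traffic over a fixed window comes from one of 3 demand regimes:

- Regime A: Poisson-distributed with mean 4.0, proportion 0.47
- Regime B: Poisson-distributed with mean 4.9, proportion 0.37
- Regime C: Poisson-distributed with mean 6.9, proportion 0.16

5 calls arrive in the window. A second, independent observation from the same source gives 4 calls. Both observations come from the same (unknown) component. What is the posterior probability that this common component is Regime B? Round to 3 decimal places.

0.415

Apply Bayes' rule: the posterior for each component is proportional to its prior times its likelihood at x.
Since both observations come from the same component, the likelihood for component k is f_k(x₁)·f_k(x₂).
  L_A = [e^(−4.0)·4.0^5/5! = 0.156293] × [0.195367] = 0.0305346
  L_B = [e^(−4.9)·4.9^5/5! = 0.17529] × [0.178867] = 0.0313535
  L_C = [e^(−6.9)·6.9^5/5! = 0.131351] × [0.0951816] = 0.0125022
Multiply by the mixture weights:
  π_A·L_A = 0.47 × 0.0305346 = 0.0143512
  π_B·L_B = 0.37 × 0.0313535 = 0.0116008
  π_C·L_C = 0.16 × 0.0125022 = 0.00200035
Marginal: 0.0143512 + 0.0116008 + 0.00200035 = 0.0279524
Responsibility of Regime B: 0.0116008 / 0.0279524 ≈ 0.415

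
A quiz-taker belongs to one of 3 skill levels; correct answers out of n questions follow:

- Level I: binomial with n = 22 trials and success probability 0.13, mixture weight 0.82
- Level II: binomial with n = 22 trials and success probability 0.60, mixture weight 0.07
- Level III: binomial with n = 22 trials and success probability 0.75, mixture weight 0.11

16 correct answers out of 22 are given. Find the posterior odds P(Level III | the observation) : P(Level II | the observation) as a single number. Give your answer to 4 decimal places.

3.3276

Posterior odds = (π_i f_i(x)) / (π_j f_j(x)); the normalising sum cancels.
Evaluate each component's likelihood at the observed value:
  p_I = C(22,16)·0.13^16·0.87^6 = 74613·6.65417e-15·0.433626 = 2.1529e-10
  p_II = C(22,16)·0.60^16·0.40^6 = 74613·0.000282111·0.004096 = 0.0862173
  p_III = C(22,16)·0.75^16·0.25^6 = 74613·0.0100226·0.000244141 = 0.182572
Odds = (0.11/0.07) × (0.182572/0.0862173) = 1.57143 × 2.11758 ≈ 3.3276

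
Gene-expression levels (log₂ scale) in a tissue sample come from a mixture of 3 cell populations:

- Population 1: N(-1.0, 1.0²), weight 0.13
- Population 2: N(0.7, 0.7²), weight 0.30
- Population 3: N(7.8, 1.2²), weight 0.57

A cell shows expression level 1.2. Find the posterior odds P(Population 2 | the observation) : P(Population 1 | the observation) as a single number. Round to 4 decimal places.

28.7265

Since P(k|x) ∝ π_k f_k(x), the posterior odds are π_i f_i(x) / (π_j f_j(x)).
Evaluate each component's likelihood at the observed value:
  f_1 = 0.0354746
  f_2 = 0.441593
  f_3 = 8.9748e-08
Odds = (0.30/0.13) × (0.441593/0.0354746) = 2.30769 × 12.4482 ≈ 28.7265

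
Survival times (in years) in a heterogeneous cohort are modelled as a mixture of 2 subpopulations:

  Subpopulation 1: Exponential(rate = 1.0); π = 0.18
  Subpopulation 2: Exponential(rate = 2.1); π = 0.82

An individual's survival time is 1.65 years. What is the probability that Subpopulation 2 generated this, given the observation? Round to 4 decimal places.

Posterior ∝ prior × likelihood, so P(k | x) ∝ π_k f_k(x); normalise over all components.
Component likelihoods at x = 1.65 years:
  p_1 = 1.0·e^(−1.0·1.65) = 1.0·e^(−1.6500) = 0.19205
  p_2 = 2.1·e^(−2.1·1.65) = 2.1·e^(−3.4650) = 0.0656733
Prior × likelihood for each component:
  π_1·p_1 = 0.18 × 0.19205 = 0.034569
  π_2·p_2 = 0.82 × 0.0656733 = 0.0538521
Normaliser: 0.034569 + 0.0538521 = 0.0884211
Responsibility of Subpopulation 2: 0.0538521 / 0.0884211 ≈ 0.6090

0.6090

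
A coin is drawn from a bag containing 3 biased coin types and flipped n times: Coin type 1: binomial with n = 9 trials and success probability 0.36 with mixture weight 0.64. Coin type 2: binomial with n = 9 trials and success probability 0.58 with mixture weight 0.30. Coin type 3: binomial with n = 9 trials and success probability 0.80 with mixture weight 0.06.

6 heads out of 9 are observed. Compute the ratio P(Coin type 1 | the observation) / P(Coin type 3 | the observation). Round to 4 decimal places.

2.9024

Only the two components matter; the odds are (P(Z=i) f_i(x)) / (P(Z=j) f_j(x)).
Binomial probabilities:
  p_1 = C(9,6)·0.36^6·0.64^3 = 84·0.00217678·0.262144 = 0.047933
  p_2 = C(9,6)·0.58^6·0.42^3 = 84·0.0380687·0.074088 = 0.236916
  p_3 = C(9,6)·0.80^6·0.20^3 = 84·0.262144·0.008 = 0.176161
Odds = (0.64/0.06) × (0.047933/0.176161) = 10.6667 × 0.272098 ≈ 2.9024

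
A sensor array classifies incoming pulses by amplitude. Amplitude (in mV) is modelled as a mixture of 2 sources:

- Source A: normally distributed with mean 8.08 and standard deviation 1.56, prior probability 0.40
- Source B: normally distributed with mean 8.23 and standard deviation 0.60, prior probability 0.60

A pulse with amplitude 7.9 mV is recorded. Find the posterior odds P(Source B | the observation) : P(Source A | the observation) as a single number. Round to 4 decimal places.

3.3750

Only the two components matter; the odds are (π_i f_i(x)) / (π_j f_j(x)).
Evaluate each component's likelihood at the observed value:
  p_A = 0.254036
  p_B = 0.571573
0.342944 / 0.101614 ≈ 3.3750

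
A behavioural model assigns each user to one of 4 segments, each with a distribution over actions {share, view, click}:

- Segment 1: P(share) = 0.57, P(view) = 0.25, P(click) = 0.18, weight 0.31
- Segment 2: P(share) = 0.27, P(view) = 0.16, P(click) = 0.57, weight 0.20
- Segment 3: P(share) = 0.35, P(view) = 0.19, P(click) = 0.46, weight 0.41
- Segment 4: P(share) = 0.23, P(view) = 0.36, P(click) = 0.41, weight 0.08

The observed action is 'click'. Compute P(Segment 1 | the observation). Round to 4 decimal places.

0.1426

The responsibility of component k is π_k f_k(x) divided by Σ_j π_j f_j(x).
Categorical probabilities:
  f_1 = 0.18
  f_2 = 0.57
  f_3 = 0.46
  f_4 = 0.41
Multiply by the mixture weights:
  π_1·f_1 = 0.31 × 0.18 = 0.0558
  π_2·f_2 = 0.20 × 0.57 = 0.114
  π_3·f_3 = 0.41 × 0.46 = 0.1886
  π_4·f_4 = 0.08 × 0.41 = 0.0328
Evidence: 0.0558 + 0.114 + 0.1886 + 0.0328 = 0.3912
So the posterior for Segment 1 is 0.0558 / 0.3912 ≈ 0.1426.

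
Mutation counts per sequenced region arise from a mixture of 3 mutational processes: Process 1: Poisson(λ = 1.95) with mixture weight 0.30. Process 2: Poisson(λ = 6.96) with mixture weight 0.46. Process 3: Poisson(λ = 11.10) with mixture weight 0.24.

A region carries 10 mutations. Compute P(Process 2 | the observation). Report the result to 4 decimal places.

0.5306

P(component k | x) = π_k·f_k(x) / marginal(x), where marginal(x) = Σ_j π_j·f_j(x).
Evaluate each component's likelihood at the observed value:
  L_1 = 3.1168e-05
  L_2 = 0.0697653
  L_3 = 0.118249
Multiply by the mixture weights:
  π_1·L_1 = 0.30 × 3.1168e-05 = 9.3504e-06
  π_2·L_2 = 0.46 × 0.0697653 = 0.0320921
  π_3·L_3 = 0.24 × 0.118249 = 0.0283798
Marginal: 9.3504e-06 + 0.0320921 + 0.0283798 = 0.0604812
Responsibility of Process 2: 0.0320921 / 0.0604812 ≈ 0.5306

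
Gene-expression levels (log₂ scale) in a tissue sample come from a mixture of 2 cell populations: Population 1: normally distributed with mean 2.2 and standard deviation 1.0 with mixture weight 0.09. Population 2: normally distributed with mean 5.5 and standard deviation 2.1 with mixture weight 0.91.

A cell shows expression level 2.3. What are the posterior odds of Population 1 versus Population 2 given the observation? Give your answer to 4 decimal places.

0.6599

Since P(k|x) ∝ w_k f_k(x), the posterior odds are w_i f_i(x) / (w_j f_j(x)).
Normal densities:
  p_1 = 0.396953
  p_2 = 0.0594944
Posterior odds = (w_1·p_1) / (w_2·p_2) = (0.09·0.396953) / (0.91·0.0594944) = 0.0357257 / 0.0541399 ≈ 0.6599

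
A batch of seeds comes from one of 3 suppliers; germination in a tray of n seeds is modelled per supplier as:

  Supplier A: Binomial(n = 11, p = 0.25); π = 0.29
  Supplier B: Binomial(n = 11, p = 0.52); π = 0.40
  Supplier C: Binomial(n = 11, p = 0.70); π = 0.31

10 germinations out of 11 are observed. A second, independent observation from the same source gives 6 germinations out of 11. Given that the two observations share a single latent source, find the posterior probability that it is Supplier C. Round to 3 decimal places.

Apply Bayes' rule: the posterior for each component is proportional to its prior times its likelihood at x.
Since both observations come from the same component, the likelihood for component k is f_k(x₁)·f_k(x₂).
  p_A = [7.86781e-06] × [0.0267663] = 2.10592e-07
  p_B = [0.00763251] × [0.232738] = 0.00177638
  p_C = [0.0932168] × [0.13208] = 0.0123121
Prior × likelihood for each component:
  w_A·p_A = 0.29 × 2.10592e-07 = 6.10718e-08
  w_B·p_B = 0.40 × 0.00177638 = 0.000710552
  w_C·p_C = 0.31 × 0.0123121 = 0.00381674
Normaliser: 6.10718e-08 + 0.000710552 + 0.00381674 = 0.00452735
P(Supplier C | x₁, x₂) ≈ 0.843

0.843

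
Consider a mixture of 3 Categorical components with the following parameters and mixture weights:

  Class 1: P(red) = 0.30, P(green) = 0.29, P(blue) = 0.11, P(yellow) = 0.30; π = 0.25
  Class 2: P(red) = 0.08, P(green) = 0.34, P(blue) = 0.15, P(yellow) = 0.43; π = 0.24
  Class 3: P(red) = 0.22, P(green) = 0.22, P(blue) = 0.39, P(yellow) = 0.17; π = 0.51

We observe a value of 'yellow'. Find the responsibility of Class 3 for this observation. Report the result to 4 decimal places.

Apply Bayes' rule: the posterior for each component is proportional to its prior times its likelihood at x.
Component likelihoods at x = 'yellow':
  L_1 = P(yellow | comp) = 0.30
  L_2 = P(yellow | comp) = 0.43
  L_3 = P(yellow | comp) = 0.17
Weight by the priors:
  P(Z=1)·L_1 = 0.25 × 0.3 = 0.075
  P(Z=2)·L_2 = 0.24 × 0.43 = 0.1032
  P(Z=3)·L_3 = 0.51 × 0.17 = 0.0867
Sum: 0.075 + 0.1032 + 0.0867 = 0.2649
So the posterior for Class 3 is 0.0867 / 0.2649 ≈ 0.3273.

0.3273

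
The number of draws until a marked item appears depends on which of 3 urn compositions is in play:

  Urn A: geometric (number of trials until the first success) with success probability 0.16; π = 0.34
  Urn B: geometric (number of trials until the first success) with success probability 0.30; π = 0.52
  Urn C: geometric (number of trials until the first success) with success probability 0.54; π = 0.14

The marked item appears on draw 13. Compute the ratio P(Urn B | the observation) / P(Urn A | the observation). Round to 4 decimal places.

0.3216

Since P(k|x) ∝ π_k f_k(x), the posterior odds are π_i f_i(x) / (π_j f_j(x)).
Evaluate each component's likelihood at the observed value:
  p_A = 0.0197456
  p_B = 0.00415239
  p_C = 4.84716e-05
0.00215924 / 0.00671352 ≈ 0.3216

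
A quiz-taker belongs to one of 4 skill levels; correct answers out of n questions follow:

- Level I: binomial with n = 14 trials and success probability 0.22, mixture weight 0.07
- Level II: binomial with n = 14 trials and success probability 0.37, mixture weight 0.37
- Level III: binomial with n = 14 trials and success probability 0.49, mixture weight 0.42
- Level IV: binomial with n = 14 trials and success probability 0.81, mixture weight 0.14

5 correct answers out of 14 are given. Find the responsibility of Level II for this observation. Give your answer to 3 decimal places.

The responsibility of component k is π_k f_k(x) divided by Σ_j π_j f_j(x).
Binomial probabilities:
  L_I = C(14,5)·0.22^5·0.78^9 = 2002·0.000515363·0.106869 = 0.110263
  L_II = C(14,5)·0.37^5·0.63^9 = 2002·0.0069344·0.0156338 = 0.217039
  L_III = C(14,5)·0.49^5·0.51^9 = 2002·0.0282475·0.00233417 = 0.132001
  L_IV = C(14,5)·0.81^5·0.19^9 = 2002·0.348678·3.22688e-07 = 0.000225254
Unnormalised posteriors:
  π_I·L_I = 0.07 × 0.110263 = 0.00771839
  π_II·L_II = 0.37 × 0.217039 = 0.0803044
  π_III·L_III = 0.42 × 0.132001 = 0.0554403
  π_IV·L_IV = 0.14 × 0.000225254 = 3.15355e-05
Marginal: 0.00771839 + 0.0803044 + 0.0554403 + 3.15355e-05 = 0.143495
P(Level II | x) ≈ 0.560

0.560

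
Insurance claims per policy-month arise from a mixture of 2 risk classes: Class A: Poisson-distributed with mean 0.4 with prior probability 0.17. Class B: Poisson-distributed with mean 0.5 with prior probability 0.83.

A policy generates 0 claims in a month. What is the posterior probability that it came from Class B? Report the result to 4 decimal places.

0.8154

The responsibility of component k is w_k f_k(x) divided by Σ_j w_j f_j(x).
Evaluate each component's likelihood at the observed value:
  p_A = e^(−0.4)·0.4^0/0! = 0.67032
  p_B = e^(−0.5)·0.5^0/0! = 0.606531
Multiply by the mixture weights:
  w_A·p_A = 0.17 × 0.67032 = 0.113954
  w_B·p_B = 0.83 × 0.606531 = 0.50342
Marginal: 0.113954 + 0.50342 = 0.617375
P(Class B | data) = 0.50342 / 0.617375 ≈ 0.8154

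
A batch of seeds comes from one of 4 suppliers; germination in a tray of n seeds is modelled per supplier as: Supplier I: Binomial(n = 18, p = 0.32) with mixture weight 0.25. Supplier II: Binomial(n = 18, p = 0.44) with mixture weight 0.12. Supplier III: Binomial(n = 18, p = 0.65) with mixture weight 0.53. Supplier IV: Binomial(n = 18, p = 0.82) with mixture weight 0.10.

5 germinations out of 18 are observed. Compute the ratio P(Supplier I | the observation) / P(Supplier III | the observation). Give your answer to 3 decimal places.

76.662

Only the two components matter; the odds are (w_i f_i(x)) / (w_j f_j(x)).
Binomial probabilities:
  p_I = C(18,5)·0.32^5·0.68^13 = 8568·0.00335544·0.00664685 = 0.191093
  p_II = C(18,5)·0.44^5·0.56^13 = 8568·0.0164916·0.000532653 = 0.075264
  p_III = C(18,5)·0.65^5·0.35^13 = 8568·0.116029·1.18273e-06 = 0.00117579
  p_IV = C(18,5)·0.82^5·0.18^13 = 8568·0.37074·2.0823e-10 = 6.61441e-07
Odds = (0.25/0.53) × (0.191093/0.00117579) = 0.471698 × 162.523 ≈ 76.662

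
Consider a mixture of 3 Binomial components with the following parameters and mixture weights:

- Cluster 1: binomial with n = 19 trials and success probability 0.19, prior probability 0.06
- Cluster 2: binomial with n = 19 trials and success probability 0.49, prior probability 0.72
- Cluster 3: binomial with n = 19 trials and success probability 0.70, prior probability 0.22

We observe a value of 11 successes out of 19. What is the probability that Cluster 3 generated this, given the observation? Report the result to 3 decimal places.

Apply Bayes' rule: the posterior for each component is proportional to its prior times its likelihood at x.
Evaluate each component's likelihood at the observed value:
  f_1 = C(19,11)·0.19^11·0.81^8 = 75582·1.1649e-08·0.185302 = 0.00016315
  f_2 = C(19,11)·0.49^11·0.51^8 = 75582·0.000390982·0.00457679 = 0.13525
  f_3 = C(19,11)·0.70^11·0.30^8 = 75582·0.0197733·6.561e-05 = 0.0980543
Prior × likelihood for each component:
  w_1·f_1 = 0.06 × 0.00016315 = 9.78902e-06
  w_2·f_2 = 0.72 × 0.13525 = 0.0973799
  w_3·f_3 = 0.22 × 0.0980543 = 0.021572
Normaliser: 9.78902e-06 + 0.0973799 + 0.021572 = 0.118962
P(Cluster 3 | the observation) = 0.021572 / 0.118962 ≈ 0.181

0.181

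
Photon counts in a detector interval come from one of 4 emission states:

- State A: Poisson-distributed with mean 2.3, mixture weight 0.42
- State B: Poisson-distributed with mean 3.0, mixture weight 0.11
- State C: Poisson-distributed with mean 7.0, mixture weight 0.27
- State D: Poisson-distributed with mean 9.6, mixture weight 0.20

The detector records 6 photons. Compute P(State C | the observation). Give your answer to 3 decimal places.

Apply Bayes' rule: the posterior for each component is proportional to its prior times its likelihood at x.
Evaluate each component's likelihood at the observed value:
  f_A = 0.0206138
  f_B = 0.0504094
  f_C = 0.149003
  f_D = 0.0736322
Multiply by the mixture weights:
  π_A·f_A = 0.42 × 0.0206138 = 0.00865778
  π_B·f_B = 0.11 × 0.0504094 = 0.00554503
  π_C·f_C = 0.27 × 0.149003 = 0.0402308
  π_D·f_D = 0.20 × 0.0736322 = 0.0147264
Marginal: 0.00865778 + 0.00554503 + 0.0402308 + 0.0147264 = 0.06916
So the posterior for State C is 0.0402308 / 0.06916 ≈ 0.582.

0.582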